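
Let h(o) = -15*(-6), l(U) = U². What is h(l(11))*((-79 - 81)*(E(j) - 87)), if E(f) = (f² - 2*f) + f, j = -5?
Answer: 820800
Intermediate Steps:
E(f) = f² - f
h(o) = 90
h(l(11))*((-79 - 81)*(E(j) - 87)) = 90*((-79 - 81)*(-5*(-1 - 5) - 87)) = 90*(-160*(-5*(-6) - 87)) = 90*(-160*(30 - 87)) = 90*(-160*(-57)) = 90*9120 = 820800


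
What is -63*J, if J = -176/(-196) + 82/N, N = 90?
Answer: -3989/35 ≈ -113.97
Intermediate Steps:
J = 3989/2205 (J = -176/(-196) + 82/90 = -176*(-1/196) + 82*(1/90) = 44/49 + 41/45 = 3989/2205 ≈ 1.8091)
-63*J = -63*3989/2205 = -3989/35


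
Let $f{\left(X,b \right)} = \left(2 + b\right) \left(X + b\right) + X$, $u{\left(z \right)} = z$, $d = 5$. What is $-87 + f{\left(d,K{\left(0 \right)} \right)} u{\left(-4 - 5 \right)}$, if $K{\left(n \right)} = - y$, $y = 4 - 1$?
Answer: $-114$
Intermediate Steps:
$y = 3$ ($y = 4 - 1 = 3$)
$K{\left(n \right)} = -3$ ($K{\left(n \right)} = \left(-1\right) 3 = -3$)
$f{\left(X,b \right)} = X + \left(2 + b\right) \left(X + b\right)$
$-87 + f{\left(d,K{\left(0 \right)} \right)} u{\left(-4 - 5 \right)} = -87 + \left(\left(-3\right)^{2} + 2 \left(-3\right) + 3 \cdot 5 + 5 \left(-3\right)\right) \left(-4 - 5\right) = -87 + \left(9 - 6 + 15 - 15\right) \left(-4 - 5\right) = -87 + 3 \left(-9\right) = -87 - 27 = -114$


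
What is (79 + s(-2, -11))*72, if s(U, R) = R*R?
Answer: 14400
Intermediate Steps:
s(U, R) = R**2
(79 + s(-2, -11))*72 = (79 + (-11)**2)*72 = (79 + 121)*72 = 200*72 = 14400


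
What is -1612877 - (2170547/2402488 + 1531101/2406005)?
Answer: -9323080112357159903/5780398140440 ≈ -1.6129e+6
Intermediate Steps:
-1612877 - (2170547/2402488 + 1531101/2406005) = -1612877 - 1*8900798714023/5780398140440 = -1612877 - 8900798714023/5780398140440 = -9323080112357159903/5780398140440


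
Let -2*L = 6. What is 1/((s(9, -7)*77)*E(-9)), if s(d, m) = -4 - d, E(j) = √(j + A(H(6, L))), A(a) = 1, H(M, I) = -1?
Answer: I*√2/4004 ≈ 0.0003532*I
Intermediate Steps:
L = -3 (L = -½*6 = -3)
E(j) = √(1 + j) (E(j) = √(j + 1) = √(1 + j))
1/((s(9, -7)*77)*E(-9)) = 1/(((-4 - 1*9)*77)*√(1 - 9)) = 1/(((-4 - 9)*77)*√(-8)) = 1/((-13*77)*(2*I*√2)) = 1/(-2002*I*√2) = I*√2/4004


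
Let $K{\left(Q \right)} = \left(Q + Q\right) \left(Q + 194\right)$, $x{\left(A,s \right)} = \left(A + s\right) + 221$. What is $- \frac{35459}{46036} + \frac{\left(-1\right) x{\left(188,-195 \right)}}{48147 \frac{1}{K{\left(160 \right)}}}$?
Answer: $- \frac{372569424531}{738831764} \approx -504.27$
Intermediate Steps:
$x{\left(A,s \right)} = 221 + A + s$
$K{\left(Q \right)} = 2 Q \left(194 + Q\right)$
$- \frac{35459}{46036} + \frac{\left(-1\right) x{\left(188,-195 \right)}}{48147 \frac{1}{K{\left(160 \right)}}} = - \frac{35459}{46036} + \frac{\left(-1\right) \left(221 + 188 - 195\right)}{48147 \frac{1}{2 \cdot 160 \left(194 + 160\right)}} = \left(-35459\right) \frac{1}{46036} + \frac{\left(-1\right) 214}{48147 \frac{1}{2 \cdot 160 \cdot 354}} = - \frac{35459}{46036} - \frac{214}{48147 \cdot \frac{1}{113280}} = - \frac{35459}{46036} - \frac{214}{\frac{16049}{37760}} = - \frac{35459}{46036} - \frac{8080640}{16049} = - \frac{372569424531}{738831764}$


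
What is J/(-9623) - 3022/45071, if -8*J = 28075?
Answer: 1032722677/3469745864 ≈ 0.29764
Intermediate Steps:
J = -28075/8 (J = -⅛*28075 = -28075/8 ≈ -3509.4)
J/(-9623) - 3022/45071 = -28075/8/(-9623) - 3022/45071 = -28075/8*(-1/9623) - 3022*1/45071 = 28075/76984 - 3022/45071 = 1032722677/3469745864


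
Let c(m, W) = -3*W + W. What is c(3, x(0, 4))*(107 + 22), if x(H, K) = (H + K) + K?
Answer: -2064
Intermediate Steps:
x(H, K) = H + 2*K
c(m, W) = -2*W
c(3, x(0, 4))*(107 + 22) = (-2*(0 + 2*4))*(107 + 22) = -2*(0 + 8)*129 = -2*8*129 = -16*129 = -2064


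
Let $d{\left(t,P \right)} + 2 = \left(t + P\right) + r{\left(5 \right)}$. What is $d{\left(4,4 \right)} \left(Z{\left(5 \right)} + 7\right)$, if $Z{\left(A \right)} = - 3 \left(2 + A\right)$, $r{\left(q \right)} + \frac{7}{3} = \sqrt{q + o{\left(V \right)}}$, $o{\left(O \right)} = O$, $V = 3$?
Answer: $- \frac{154}{3} - 28 \sqrt{2} \approx -90.931$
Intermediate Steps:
$r{\left(q \right)} = - \frac{7}{3} + \sqrt{3 + q}$ ($r{\left(q \right)} = - \frac{7}{3} + \sqrt{q + 3} = - \frac{7}{3} + \sqrt{3 + q}$)
$Z{\left(A \right)} = -6 - 3 A$
$d{\left(t,P \right)} = - \frac{13}{3} + P + t + 2 \sqrt{2}$ ($d{\left(t,P \right)} = -2 - \left(\frac{7}{3} - P - t - \sqrt{3 + 5}\right) = -2 - \left(\frac{7}{3} - P - t - 2 \sqrt{2}\right) = -2 + \left(- \frac{7}{3} + P + t + 2 \sqrt{2}\right) = - \frac{13}{3} + P + t + 2 \sqrt{2}$)
$d{\left(4,4 \right)} \left(Z{\left(5 \right)} + 7\right) = \left(- \frac{13}{3} + 4 + 4 + 2 \sqrt{2}\right) \left(\left(-6 - 15\right) + 7\right) = \left(\frac{11}{3} + 2 \sqrt{2}\right) \left(\left(-6 - 15\right) + 7\right) = \left(\frac{11}{3} + 2 \sqrt{2}\right) \left(-21 + 7\right) = \left(\frac{11}{3} + 2 \sqrt{2}\right) \left(-14\right) = - \frac{154}{3} - 28 \sqrt{2}$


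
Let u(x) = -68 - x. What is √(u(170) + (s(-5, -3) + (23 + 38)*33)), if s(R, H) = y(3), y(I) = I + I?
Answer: √1781 ≈ 42.202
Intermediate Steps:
y(I) = 2*I
s(R, H) = 6 (s(R, H) = 2*3 = 6)
√(u(170) + (s(-5, -3) + (23 + 38)*33)) = √((-68 - 1*170) + (6 + (23 + 38)*33)) = √((-68 - 170) + (6 + 61*33)) = √(-238 + (6 + 2013)) = √(-238 + 2019) = √1781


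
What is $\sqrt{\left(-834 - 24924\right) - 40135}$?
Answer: $i \sqrt{65893} \approx 256.7 i$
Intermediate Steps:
$\sqrt{\left(-834 - 24924\right) - 40135} = \sqrt{-25758 - 40135} = \sqrt{-65893} = i \sqrt{65893}$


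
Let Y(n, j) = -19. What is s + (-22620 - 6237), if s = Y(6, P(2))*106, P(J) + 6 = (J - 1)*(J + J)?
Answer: -30871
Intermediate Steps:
P(J) = -6 + 2*J*(-1 + J) (P(J) = -6 + (J - 1)*(J + J) = -6 + (-1 + J)*(2*J) = -6 + 2*J*(-1 + J))
s = -2014 (s = -19*106 = -2014)
s + (-22620 - 6237) = -2014 + (-22620 - 6237) = -2014 - 28857 = -30871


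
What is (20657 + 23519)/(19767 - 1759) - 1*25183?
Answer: -56681411/2251 ≈ -25181.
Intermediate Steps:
(20657 + 23519)/(19767 - 1759) - 1*25183 = 44176/18008 - 25183 = 44176*(1/18008) - 25183 = 5522/2251 - 25183 = -56681411/2251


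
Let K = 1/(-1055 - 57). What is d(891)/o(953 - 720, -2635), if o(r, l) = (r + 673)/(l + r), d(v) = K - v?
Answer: 1189942393/503736 ≈ 2362.2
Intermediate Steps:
K = -1/1112 (K = 1/(-1112) = -1/1112 ≈ -0.00089928)
d(v) = -1/1112 - v
o(r, l) = (673 + r)/(l + r)
d(891)/o(953 - 720, -2635) = (-1/1112 - 1*891)/(((673 + (953 - 720))/(-2635 + (953 - 720)))) = (-1/1112 - 891)/(((673 + 233)/(-2635 + 233))) = -990793/(1112*(906/(-2402))) = -990793/(1112*((-1/2402*906))) = -990793/(1112*(-453/1201)) = -990793/1112*(-1201/453) = 1189942393/503736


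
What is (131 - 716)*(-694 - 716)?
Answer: 824850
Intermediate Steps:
(131 - 716)*(-694 - 716) = -585*(-1410) = 824850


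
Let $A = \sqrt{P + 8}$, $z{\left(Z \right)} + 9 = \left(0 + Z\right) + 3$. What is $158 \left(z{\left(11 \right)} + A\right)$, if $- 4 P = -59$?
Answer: $790 + 79 \sqrt{91} \approx 1543.6$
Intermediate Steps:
$z{\left(Z \right)} = -6 + Z$ ($z{\left(Z \right)} = -9 + \left(\left(0 + Z\right) + 3\right) = -9 + \left(Z + 3\right) = -9 + \left(3 + Z\right) = -6 + Z$)
$P = \frac{59}{4}$ ($P = \left(- \frac{1}{4}\right) \left(-59\right) = \frac{59}{4} \approx 14.75$)
$A = \frac{\sqrt{91}}{2}$ ($A = \sqrt{\frac{59}{4} + 8} = \sqrt{\frac{91}{4}} = \frac{\sqrt{91}}{2} \approx 4.7697$)
$158 \left(z{\left(11 \right)} + A\right) = 158 \left(\left(-6 + 11\right) + \frac{\sqrt{91}}{2}\right) = 158 \left(5 + \frac{\sqrt{91}}{2}\right) = 790 + 79 \sqrt{91}$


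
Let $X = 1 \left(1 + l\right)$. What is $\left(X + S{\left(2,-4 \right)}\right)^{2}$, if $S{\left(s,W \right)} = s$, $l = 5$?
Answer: $64$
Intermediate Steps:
$X = 6$ ($X = 1 \left(1 + 5\right) = 1 \cdot 6 = 6$)
$\left(X + S{\left(2,-4 \right)}\right)^{2} = \left(6 + 2\right)^{2} = 8^{2} = 64$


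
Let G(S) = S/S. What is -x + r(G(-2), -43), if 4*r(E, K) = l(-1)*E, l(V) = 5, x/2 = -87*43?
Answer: 29933/4 ≈ 7483.3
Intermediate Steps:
G(S) = 1
x = -7482 (x = 2*(-87*43) = 2*(-3741) = -7482)
r(E, K) = 5*E/4 (r(E, K) = (5*E)/4 = 5*E/4)
-x + r(G(-2), -43) = -1*(-7482) + (5/4)*1 = 7482 + 5/4 = 29933/4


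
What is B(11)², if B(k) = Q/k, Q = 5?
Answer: 25/121 ≈ 0.20661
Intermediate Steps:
B(k) = 5/k
B(11)² = (5/11)² = 25/121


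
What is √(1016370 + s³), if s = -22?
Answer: √1005722 ≈ 1002.9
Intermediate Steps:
√(1016370 + s³) = √(1016370 + (-22)³) = √(1016370 - 10648) = √1005722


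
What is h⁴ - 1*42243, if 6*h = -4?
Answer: -3421667/81 ≈ -42243.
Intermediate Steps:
h = -⅔ (h = (⅙)*(-4) = -⅔ ≈ -0.66667)
h⁴ - 1*42243 = (-⅔)⁴ - 1*42243 = 16/81 - 42243 = -3421667/81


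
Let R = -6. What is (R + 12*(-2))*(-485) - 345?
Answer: 14205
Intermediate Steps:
(R + 12*(-2))*(-485) - 345 = (-6 + 12*(-2))*(-485) - 345 = (-6 - 24)*(-485) - 345 = -30*(-485) - 345 = 14550 - 345 = 14205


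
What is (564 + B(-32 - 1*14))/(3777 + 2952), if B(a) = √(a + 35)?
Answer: 188/2243 + I*√11/6729 ≈ 0.083816 + 0.00049288*I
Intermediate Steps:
B(a) = √(35 + a)
(564 + B(-32 - 1*14))/(3777 + 2952) = (564 + √(35 + (-32 - 1*14)))/(3777 + 2952) = (564 + √(35 + (-32 - 14)))/6729 = (564 + √(35 - 46))*(1/6729) = (564 + √(-11))*(1/6729) = (564 + I*√11)*(1/6729) = 188/2243 + I*√11/6729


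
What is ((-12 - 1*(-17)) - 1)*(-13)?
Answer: -52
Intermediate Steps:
((-12 - 1*(-17)) - 1)*(-13) = ((-12 + 17) - 1)*(-13) = (5 - 1)*(-13) = 4*(-13) = -52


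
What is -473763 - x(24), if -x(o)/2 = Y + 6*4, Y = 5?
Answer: -473705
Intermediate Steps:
x(o) = -58 (x(o) = -2*(5 + 6*4) = -2*(5 + 24) = -2*29 = -58)
-473763 - x(24) = -473763 - 1*(-58) = -473763 + 58 = -473705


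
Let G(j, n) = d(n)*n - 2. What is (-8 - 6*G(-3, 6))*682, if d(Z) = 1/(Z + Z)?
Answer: 682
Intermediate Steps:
d(Z) = 1/(2*Z)
G(j, n) = -3/2 (G(j, n) = (1/(2*n))*n - 2 = 1/2 - 2 = -3/2)
(-8 - 6*G(-3, 6))*682 = (-8 - 6*(-3/2))*682 = (-8 + 9)*682 = 1*682 = 682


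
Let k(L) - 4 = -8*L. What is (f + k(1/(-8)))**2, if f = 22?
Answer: 729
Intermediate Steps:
k(L) = 4 - 8*L
(f + k(1/(-8)))**2 = (22 + (4 - 8/(-8)))**2 = (22 + (4 - 8*(-1/8)))**2 = (22 + (4 + 1))**2 = (22 + 5)**2 = 27**2 = 729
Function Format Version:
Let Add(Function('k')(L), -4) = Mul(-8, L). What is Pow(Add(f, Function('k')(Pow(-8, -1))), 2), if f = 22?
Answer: 729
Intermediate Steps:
Function('k')(L) = Add(4, Mul(-8, L))
Pow(Add(f, Function('k')(Pow(-8, -1))), 2) = Pow(Add(22, Add(4, Mul(-8, Pow(-8, -1)))), 2) = Pow(Add(22, Add(4, Mul(-8, Rational(-1, 8)))), 2) = Pow(Add(22, Add(4, 1)), 2) = Pow(Add(22, 5), 2) = Pow(27, 2) = 729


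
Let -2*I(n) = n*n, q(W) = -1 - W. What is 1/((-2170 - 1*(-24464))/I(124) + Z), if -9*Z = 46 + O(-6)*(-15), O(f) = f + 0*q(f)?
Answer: -34596/623107 ≈ -0.055522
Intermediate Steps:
I(n) = -n²/2 (I(n) = -n*n/2 = -n²/2)
O(f) = f (O(f) = f + 0*(-1 - f) = f + 0 = f)
Z = -136/9 (Z = -(46 - 6*(-15))/9 = -(46 + 90)/9 = -⅑*136 = -136/9 ≈ -15.111)
1/((-2170 - 1*(-24464))/I(124) + Z) = 1/((-2170 - 1*(-24464))/((-½*124²)) - 136/9) = 1/((-2170 + 24464)/((-½*15376)) - 136/9) = 1/(22294/(-7688) - 136/9) = 1/(22294*(-1/7688) - 136/9) = 1/(-11147/3844 - 136/9) = 1/(-623107/34596) = -34596/623107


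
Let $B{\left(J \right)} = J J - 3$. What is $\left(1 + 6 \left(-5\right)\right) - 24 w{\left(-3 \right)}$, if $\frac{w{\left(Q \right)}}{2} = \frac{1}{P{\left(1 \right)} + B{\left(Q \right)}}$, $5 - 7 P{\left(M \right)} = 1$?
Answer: $- \frac{835}{23} \approx -36.304$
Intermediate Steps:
$P{\left(M \right)} = \frac{4}{7}$ ($P{\left(M \right)} = \frac{5}{7} - \frac{1}{7} = \frac{4}{7}$)
$B{\left(J \right)} = -3 + J^{2}$ ($B{\left(J \right)} = J^{2} - 3 = -3 + J^{2}$)
$w{\left(Q \right)} = \frac{2}{- \frac{17}{7} + Q^{2}}$ ($w{\left(Q \right)} = \frac{2}{\frac{4}{7} + \left(-3 + Q^{2}\right)} = \frac{2}{- \frac{17}{7} + Q^{2}}$)
$\left(1 + 6 \left(-5\right)\right) - 24 w{\left(-3 \right)} = \left(1 + 6 \left(-5\right)\right) - 24 \frac{14}{-17 + 7 \left(-3\right)^{2}} = \left(1 - 30\right) - 24 \frac{14}{-17 + 7 \cdot 9} = -29 - 24 \frac{14}{-17 + 63} = -29 - 24 \cdot \frac{14}{46} = -29 - 24 \cdot 14 \cdot \frac{1}{46} = -29 - \frac{168}{23} = - \frac{835}{23}$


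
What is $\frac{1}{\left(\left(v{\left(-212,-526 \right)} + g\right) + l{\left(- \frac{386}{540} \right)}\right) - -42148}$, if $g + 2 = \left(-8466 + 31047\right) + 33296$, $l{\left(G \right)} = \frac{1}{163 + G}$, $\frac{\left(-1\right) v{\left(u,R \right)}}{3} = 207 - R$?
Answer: $\frac{43817}{4198720478} \approx 1.0436 \cdot 10^{-5}$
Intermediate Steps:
$v{\left(u,R \right)} = -621 + 3 R$ ($v{\left(u,R \right)} = - 3 \left(207 - R\right) = -621 + 3 R$)
$g = 55875$ ($g = -2 + \left(\left(-8466 + 31047\right) + 33296\right) = -2 + \left(22581 + 33296\right) = -2 + 55877 = 55875$)
$\frac{1}{\left(\left(v{\left(-212,-526 \right)} + g\right) + l{\left(- \frac{386}{540} \right)}\right) - -42148} = \frac{1}{\left(\left(\left(-621 + 3 \left(-526\right)\right) + 55875\right) + \frac{1}{163 - \frac{386}{540}}\right) - -42148} = \frac{1}{\left(\left(\left(-621 - 1578\right) + 55875\right) + \frac{1}{163 - \frac{193}{270}}\right) + 42148} = \frac{1}{\left(\left(-2199 + 55875\right) + \frac{1}{163 - \frac{193}{270}}\right) + 42148} = \frac{1}{\left(53676 + \frac{1}{\frac{43817}{270}}\right) + 42148} = \frac{1}{\left(53676 + \frac{270}{43817}\right) + 42148} = \frac{1}{\frac{2351921562}{43817} + 42148} = \frac{1}{\frac{4198720478}{43817}} = \frac{43817}{4198720478}$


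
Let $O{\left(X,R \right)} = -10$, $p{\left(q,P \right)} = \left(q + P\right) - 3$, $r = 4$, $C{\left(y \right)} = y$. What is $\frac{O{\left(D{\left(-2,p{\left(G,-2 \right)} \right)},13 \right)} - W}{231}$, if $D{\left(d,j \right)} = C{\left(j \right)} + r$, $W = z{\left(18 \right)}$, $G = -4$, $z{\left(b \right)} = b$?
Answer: $- \frac{4}{33} \approx -0.12121$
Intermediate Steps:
$p{\left(q,P \right)} = -3 + P + q$ ($p{\left(q,P \right)} = \left(P + q\right) - 3 = -3 + P + q$)
$W = 18$
$D{\left(d,j \right)} = 4 + j$ ($D{\left(d,j \right)} = j + 4 = 4 + j$)
$\frac{O{\left(D{\left(-2,p{\left(G,-2 \right)} \right)},13 \right)} - W}{231} = \frac{-10 - 18}{231} = \left(-10 - 18\right) \frac{1}{231} = \left(-28\right) \frac{1}{231} = - \frac{4}{33}$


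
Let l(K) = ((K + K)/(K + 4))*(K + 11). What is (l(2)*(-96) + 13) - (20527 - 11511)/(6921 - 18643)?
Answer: -4795651/5861 ≈ -818.23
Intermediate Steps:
l(K) = 2*K*(11 + K)/(4 + K) (l(K) = ((2*K)/(4 + K))*(11 + K) = (2*K/(4 + K))*(11 + K) = 2*K*(11 + K)/(4 + K))
(l(2)*(-96) + 13) - (20527 - 11511)/(6921 - 18643) = ((2*2*(11 + 2)/(4 + 2))*(-96) + 13) - (20527 - 11511)/(6921 - 18643) = ((2*2*13/6)*(-96) + 13) - 9016/(-11722) = ((2*2*(⅙)*13)*(-96) + 13) - 9016*(-1)/11722 = ((26/3)*(-96) + 13) - 1*(-4508/5861) = (-832 + 13) + 4508/5861 = -819 + 4508/5861 = -4795651/5861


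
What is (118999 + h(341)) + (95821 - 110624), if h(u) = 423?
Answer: 104619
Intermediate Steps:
(118999 + h(341)) + (95821 - 110624) = (118999 + 423) + (95821 - 110624) = 119422 - 14803 = 104619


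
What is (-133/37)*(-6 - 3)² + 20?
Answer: -10033/37 ≈ -271.16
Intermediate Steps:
(-133/37)*(-6 - 3)² + 20 = -133*1/37*(-9)² + 20 = -133/37*81 + 20 = -10773/37 + 20 = -10033/37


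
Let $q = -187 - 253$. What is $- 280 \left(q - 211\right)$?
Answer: $182280$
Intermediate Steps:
$q = -440$ ($q = -187 - 253 = -440$)
$- 280 \left(q - 211\right) = - 280 \left(-440 - 211\right) = \left(-280\right) \left(-651\right) = 182280$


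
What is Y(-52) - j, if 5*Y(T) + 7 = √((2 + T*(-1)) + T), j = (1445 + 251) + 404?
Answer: -10507/5 + √2/5 ≈ -2101.1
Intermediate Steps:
j = 2100 (j = 1696 + 404 = 2100)
Y(T) = -7/5 + √2/5 (Y(T) = -7/5 + √((2 + T*(-1)) + T)/5 = -7/5 + √((2 - T) + T)/5 = -7/5 + √2/5)
Y(-52) - j = (-7/5 + √2/5) - 1*2100 = (-7/5 + √2/5) - 2100 = -10507/5 + √2/5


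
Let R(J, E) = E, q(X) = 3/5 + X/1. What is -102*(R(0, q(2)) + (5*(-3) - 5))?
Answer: 8874/5 ≈ 1774.8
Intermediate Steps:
q(X) = 3/5 + X (q(X) = 3*(1/5) + X*1 = 3/5 + X)
-102*(R(0, q(2)) + (5*(-3) - 5)) = -102*((3/5 + 2) + (5*(-3) - 5)) = -102*(13/5 + (-15 - 5)) = -102*(13/5 - 20) = -102*(-87/5) = 8874/5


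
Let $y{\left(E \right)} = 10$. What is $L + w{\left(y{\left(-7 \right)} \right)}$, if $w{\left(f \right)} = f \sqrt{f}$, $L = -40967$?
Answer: $-40967 + 10 \sqrt{10} \approx -40935.0$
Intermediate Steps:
$w{\left(f \right)} = f^{\frac{3}{2}}$
$L + w{\left(y{\left(-7 \right)} \right)} = -40967 + 10^{\frac{3}{2}} = -40967 + 10 \sqrt{10}$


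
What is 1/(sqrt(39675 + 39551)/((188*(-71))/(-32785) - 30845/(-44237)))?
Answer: 51668671*sqrt(79226)/3706524633070 ≈ 0.0039237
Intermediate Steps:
1/(sqrt(39675 + 39551)/((188*(-71))/(-32785) - 30845/(-44237))) = 1/(sqrt(79226)/(-13348*(-1/32785) - 30845*(-1/44237))) = 1/(sqrt(79226)/(13348/32785 + 995/1427)) = 1/(sqrt(79226)/(51668671/46784195)) = 1/(sqrt(79226)*(46784195/51668671)) = 1/(46784195*sqrt(79226)/51668671) = 51668671*sqrt(79226)/3706524633070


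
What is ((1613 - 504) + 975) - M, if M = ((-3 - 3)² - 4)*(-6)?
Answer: 2276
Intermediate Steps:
M = -192 (M = ((-6)² - 4)*(-6) = (36 - 4)*(-6) = 32*(-6) = -192)
((1613 - 504) + 975) - M = ((1613 - 504) + 975) - 1*(-192) = (1109 + 975) + 192 = 2084 + 192 = 2276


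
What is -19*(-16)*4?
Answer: 1216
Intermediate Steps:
-19*(-16)*4 = 304*4 = 1216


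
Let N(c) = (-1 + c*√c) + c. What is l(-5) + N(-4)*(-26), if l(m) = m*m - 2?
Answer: 153 + 208*I ≈ 153.0 + 208.0*I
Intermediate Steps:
l(m) = -2 + m² (l(m) = m² - 2 = -2 + m²)
N(c) = -1 + c + c^(3/2) (N(c) = (-1 + c^(3/2)) + c = -1 + c + c^(3/2))
l(-5) + N(-4)*(-26) = (-2 + (-5)²) + (-1 - 4 + (-4)^(3/2))*(-26) = (-2 + 25) + (-1 - 4 - 8*I)*(-26) = 23 + (-5 - 8*I)*(-26) = 23 + (130 + 208*I) = 153 + 208*I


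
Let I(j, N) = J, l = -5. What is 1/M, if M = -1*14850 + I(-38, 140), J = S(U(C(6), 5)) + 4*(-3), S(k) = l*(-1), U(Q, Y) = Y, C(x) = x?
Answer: -1/14857 ≈ -6.7308e-5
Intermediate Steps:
S(k) = 5 (S(k) = -5*(-1) = 5)
J = -7 (J = 5 + 4*(-3) = 5 - 12 = -7)
I(j, N) = -7
M = -14857 (M = -1*14850 - 7 = -14850 - 7 = -14857)
1/M = 1/(-14857) = -1/14857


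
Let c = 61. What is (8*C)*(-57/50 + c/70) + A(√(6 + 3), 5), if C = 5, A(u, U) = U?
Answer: -201/35 ≈ -5.7429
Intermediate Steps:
(8*C)*(-57/50 + c/70) + A(√(6 + 3), 5) = (8*5)*(-57/50 + 61/70) + 5 = 40*(-57*1/50 + 61*(1/70)) + 5 = 40*(-57/50 + 61/70) + 5 = 40*(-47/175) + 5 = -376/35 + 5 = -201/35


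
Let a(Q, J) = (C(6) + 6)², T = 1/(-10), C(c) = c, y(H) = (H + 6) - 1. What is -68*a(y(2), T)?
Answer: -9792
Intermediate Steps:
y(H) = 5 + H (y(H) = (6 + H) - 1 = 5 + H)
T = -⅒ ≈ -0.10000
a(Q, J) = 144 (a(Q, J) = (6 + 6)² = 12² = 144)
-68*a(y(2), T) = -68*144 = -9792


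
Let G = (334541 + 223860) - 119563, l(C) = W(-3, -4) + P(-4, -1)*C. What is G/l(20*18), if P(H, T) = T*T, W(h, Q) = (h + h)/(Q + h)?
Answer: 1535933/1263 ≈ 1216.1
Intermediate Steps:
W(h, Q) = 2*h/(Q + h) (W(h, Q) = (2*h)/(Q + h) = 2*h/(Q + h))
P(H, T) = T²
l(C) = 6/7 + C (l(C) = 2*(-3)/(-4 - 3) + (-1)²*C = 2*(-3)/(-7) + 1*C = 2*(-3)*(-⅐) + C = 6/7 + C)
G = 438838 (G = 558401 - 119563 = 438838)
G/l(20*18) = 438838/(6/7 + 20*18) = 438838/(6/7 + 360) = 438838/(2526/7) = 438838*(7/2526) = 1535933/1263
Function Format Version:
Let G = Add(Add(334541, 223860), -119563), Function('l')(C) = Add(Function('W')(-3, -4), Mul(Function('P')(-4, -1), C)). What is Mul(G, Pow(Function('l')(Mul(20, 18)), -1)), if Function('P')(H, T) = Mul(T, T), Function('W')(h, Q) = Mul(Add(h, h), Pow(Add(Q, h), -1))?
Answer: Rational(1535933, 1263) ≈ 1216.1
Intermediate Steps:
Function('W')(h, Q) = Mul(2, h, Pow(Add(Q, h), -1)) (Function('W')(h, Q) = Mul(Mul(2, h), Pow(Add(Q, h), -1)) = Mul(2, h, Pow(Add(Q, h), -1)))
Function('P')(H, T) = Pow(T, 2)
Function('l')(C) = Add(Rational(6, 7), C) (Function('l')(C) = Add(Mul(2, -3, Pow(Add(-4, -3), -1)), Mul(Pow(-1, 2), C)) = Add(Mul(2, -3, Pow(-7, -1)), Mul(1, C)) = Add(Mul(2, -3, Rational(-1, 7)), C) = Add(Rational(6, 7), C))
G = 438838 (G = Add(558401, -119563) = 438838)
Mul(G, Pow(Function('l')(Mul(20, 18)), -1)) = Mul(438838, Pow(Add(Rational(6, 7), Mul(20, 18)), -1)) = Mul(438838, Pow(Add(Rational(6, 7), 360), -1)) = Mul(438838, Pow(Rational(2526, 7), -1)) = Mul(438838, Rational(7, 2526)) = Rational(1535933, 1263)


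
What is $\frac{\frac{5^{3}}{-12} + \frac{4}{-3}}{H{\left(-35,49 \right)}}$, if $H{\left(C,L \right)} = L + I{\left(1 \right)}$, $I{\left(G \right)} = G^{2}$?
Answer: $- \frac{47}{200} \approx -0.235$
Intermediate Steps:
$H{\left(C,L \right)} = 1 + L$ ($H{\left(C,L \right)} = L + 1^{2} = L + 1 = 1 + L$)
$\frac{\frac{5^{3}}{-12} + \frac{4}{-3}}{H{\left(-35,49 \right)}} = \frac{\frac{5^{3}}{-12} + \frac{4}{-3}}{1 + 49} = \frac{125 \left(- \frac{1}{12}\right) + 4 \left(- \frac{1}{3}\right)}{50} = \left(- \frac{125}{12} - \frac{4}{3}\right) \frac{1}{50} = \left(- \frac{47}{4}\right) \frac{1}{50} = - \frac{47}{200}$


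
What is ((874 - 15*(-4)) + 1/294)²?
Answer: 75403512409/86436 ≈ 8.7236e+5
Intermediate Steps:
((874 - 15*(-4)) + 1/294)² = ((874 + 60) + 1/294)² = (934 + 1/294)² = (274597/294)² = 75403512409/86436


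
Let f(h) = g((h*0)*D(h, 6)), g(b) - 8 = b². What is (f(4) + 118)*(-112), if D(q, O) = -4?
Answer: -14112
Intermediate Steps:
g(b) = 8 + b²
f(h) = 8 (f(h) = 8 + ((h*0)*(-4))² = 8 + (0*(-4))² = 8 + 0² = 8 + 0 = 8)
(f(4) + 118)*(-112) = (8 + 118)*(-112) = 126*(-112) = -14112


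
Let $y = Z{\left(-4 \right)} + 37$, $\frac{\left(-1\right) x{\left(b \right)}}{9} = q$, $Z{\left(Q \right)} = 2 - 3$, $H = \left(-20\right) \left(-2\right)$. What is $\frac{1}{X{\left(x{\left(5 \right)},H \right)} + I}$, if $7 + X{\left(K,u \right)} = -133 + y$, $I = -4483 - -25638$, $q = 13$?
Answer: $\frac{1}{21051} \approx 4.7504 \cdot 10^{-5}$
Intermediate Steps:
$H = 40$
$Z{\left(Q \right)} = -1$
$x{\left(b \right)} = -117$ ($x{\left(b \right)} = \left(-9\right) 13 = -117$)
$y = 36$ ($y = -1 + 37 = 36$)
$I = 21155$ ($I = -4483 + 25638 = 21155$)
$X{\left(K,u \right)} = -104$ ($X{\left(K,u \right)} = -7 + \left(-133 + 36\right) = -7 - 97 = -104$)
$\frac{1}{X{\left(x{\left(5 \right)},H \right)} + I} = \frac{1}{-104 + 21155} = \frac{1}{21051}$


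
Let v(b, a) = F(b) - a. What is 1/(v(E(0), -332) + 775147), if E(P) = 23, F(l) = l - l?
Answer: 1/775479 ≈ 1.2895e-6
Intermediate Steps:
F(l) = 0
v(b, a) = -a (v(b, a) = 0 - a = -a)
1/(v(E(0), -332) + 775147) = 1/(-1*(-332) + 775147) = 1/(332 + 775147) = 1/775479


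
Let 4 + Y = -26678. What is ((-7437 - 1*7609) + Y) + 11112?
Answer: -30616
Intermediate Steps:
Y = -26682 (Y = -4 - 26678 = -26682)
((-7437 - 1*7609) + Y) + 11112 = ((-7437 - 1*7609) - 26682) + 11112 = ((-7437 - 7609) - 26682) + 11112 = (-15046 - 26682) + 11112 = -41728 + 11112 = -30616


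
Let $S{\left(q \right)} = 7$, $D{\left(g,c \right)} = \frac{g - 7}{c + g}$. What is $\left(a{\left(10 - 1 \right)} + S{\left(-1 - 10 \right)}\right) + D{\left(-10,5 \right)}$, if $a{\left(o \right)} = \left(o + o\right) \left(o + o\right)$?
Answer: $\frac{1672}{5} \approx 334.4$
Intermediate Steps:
$D{\left(g,c \right)} = \frac{-7 + g}{c + g}$
$a{\left(o \right)} = 4 o^{2}$ ($a{\left(o \right)} = 2 o 2 o = 4 o^{2}$)
$\left(a{\left(10 - 1 \right)} + S{\left(-1 - 10 \right)}\right) + D{\left(-10,5 \right)} = \left(4 \left(10 - 1\right)^{2} + 7\right) + \frac{-7 - 10}{5 - 10} = \left(4 \left(10 - 1\right)^{2} + 7\right) + \frac{1}{-5} \left(-17\right) = \left(4 \cdot 9^{2} + 7\right) - - \frac{17}{5} = \left(4 \cdot 81 + 7\right) + \frac{17}{5} = \left(324 + 7\right) + \frac{17}{5} = 331 + \frac{17}{5} = \frac{1672}{5}$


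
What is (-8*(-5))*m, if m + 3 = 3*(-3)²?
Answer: 960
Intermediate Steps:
m = 24 (m = -3 + 3*(-3)² = -3 + 3*9 = -3 + 27 = 24)
(-8*(-5))*m = -8*(-5)*24 = 40*24 = 960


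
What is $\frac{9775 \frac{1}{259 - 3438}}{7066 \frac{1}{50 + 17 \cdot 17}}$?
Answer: $- \frac{194925}{1321342} \approx -0.14752$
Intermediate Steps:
$\frac{9775 \frac{1}{259 - 3438}}{7066 \frac{1}{50 + 17 \cdot 17}} = \frac{9775 \frac{1}{259 - 3438}}{7066 \frac{1}{50 + 289}} = \frac{9775 \frac{1}{-3179}}{7066 \cdot \frac{1}{339}} = \frac{9775 \left(- \frac{1}{3179}\right)}{7066 \cdot \frac{1}{339}} = - \frac{575}{187 \cdot \frac{7066}{339}} = \left(- \frac{575}{187}\right) \frac{339}{7066} = - \frac{194925}{1321342}$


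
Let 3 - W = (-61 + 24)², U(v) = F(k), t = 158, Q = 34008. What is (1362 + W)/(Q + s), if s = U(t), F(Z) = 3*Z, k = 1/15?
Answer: -20/170041 ≈ -0.00011762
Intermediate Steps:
k = 1/15 (k = 1*(1/15) = 1/15 ≈ 0.066667)
U(v) = ⅕ (U(v) = 3*(1/15) = ⅕)
s = ⅕ ≈ 0.20000
W = -1366 (W = 3 - (-61 + 24)² = 3 - 1*(-37)² = 3 - 1*1369 = 3 - 1369 = -1366)
(1362 + W)/(Q + s) = (1362 - 1366)/(34008 + ⅕) = -4/170041/5 = -4*5/170041 = -20/170041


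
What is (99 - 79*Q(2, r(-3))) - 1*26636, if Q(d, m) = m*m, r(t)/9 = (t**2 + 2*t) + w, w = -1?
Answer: -52133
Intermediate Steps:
r(t) = -9 + 9*t**2 + 18*t (r(t) = 9*((t**2 + 2*t) - 1) = 9*(-1 + t**2 + 2*t) = -9 + 9*t**2 + 18*t)
Q(d, m) = m**2
(99 - 79*Q(2, r(-3))) - 1*26636 = (99 - 79*(-9 + 9*(-3)**2 + 18*(-3))**2) - 1*26636 = (99 - 79*(-9 + 9*9 - 54)**2) - 26636 = (99 - 79*(-9 + 81 - 54)**2) - 26636 = (99 - 79*18**2) - 26636 = (99 - 79*324) - 26636 = (99 - 25596) - 26636 = -25497 - 26636 = -52133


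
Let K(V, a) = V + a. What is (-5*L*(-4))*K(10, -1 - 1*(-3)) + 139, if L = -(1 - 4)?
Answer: 859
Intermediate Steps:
L = 3 (L = -1*(-3) = 3)
(-5*L*(-4))*K(10, -1 - 1*(-3)) + 139 = (-5*3*(-4))*(10 + (-1 - 1*(-3))) + 139 = (-15*(-4))*(10 + (-1 + 3)) + 139 = 60*(10 + 2) + 139 = 60*12 + 139 = 720 + 139 = 859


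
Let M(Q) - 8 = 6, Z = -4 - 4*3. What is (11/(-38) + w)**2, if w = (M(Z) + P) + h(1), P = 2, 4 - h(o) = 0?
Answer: 561001/1444 ≈ 388.50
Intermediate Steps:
h(o) = 4 (h(o) = 4 - 1*0 = 4 + 0 = 4)
Z = -16 (Z = -4 - 12 = -16)
M(Q) = 14 (M(Q) = 8 + 6 = 14)
w = 20 (w = (14 + 2) + 4 = 16 + 4 = 20)
(11/(-38) + w)**2 = (11/(-38) + 20)**2 = (11*(-1/38) + 20)**2 = (-11/38 + 20)**2 = (749/38)**2 = 561001/1444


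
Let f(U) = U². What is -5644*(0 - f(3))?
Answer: 50796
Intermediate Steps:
-5644*(0 - f(3)) = -5644*(0 - 1*3²) = -5644*(0 - 1*9) = -5644*(0 - 9) = -5644*(-9) = 50796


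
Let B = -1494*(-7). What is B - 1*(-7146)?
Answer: 17604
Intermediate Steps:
B = 10458
B - 1*(-7146) = 10458 - 1*(-7146) = 10458 + 7146 = 17604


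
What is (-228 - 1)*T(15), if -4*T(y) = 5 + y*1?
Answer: 1145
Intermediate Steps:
T(y) = -5/4 - y/4 (T(y) = -(5 + y*1)/4 = -(5 + y)/4 = -5/4 - y/4)
(-228 - 1)*T(15) = (-228 - 1)*(-5/4 - ¼*15) = -229*(-5/4 - 15/4) = -229*(-5) = 1145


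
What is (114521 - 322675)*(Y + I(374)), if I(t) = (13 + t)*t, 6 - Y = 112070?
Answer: -6801223796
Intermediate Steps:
Y = -112064 (Y = 6 - 1*112070 = 6 - 112070 = -112064)
I(t) = t*(13 + t)
(114521 - 322675)*(Y + I(374)) = (114521 - 322675)*(-112064 + 374*(13 + 374)) = -208154*(-112064 + 374*387) = -208154*(-112064 + 144738) = -208154*32674 = -6801223796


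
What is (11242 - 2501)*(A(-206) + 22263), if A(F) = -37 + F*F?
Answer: 565210542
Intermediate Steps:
A(F) = -37 + F²
(11242 - 2501)*(A(-206) + 22263) = (11242 - 2501)*((-37 + (-206)²) + 22263) = 8741*((-37 + 42436) + 22263) = 8741*(42399 + 22263) = 8741*64662 = 565210542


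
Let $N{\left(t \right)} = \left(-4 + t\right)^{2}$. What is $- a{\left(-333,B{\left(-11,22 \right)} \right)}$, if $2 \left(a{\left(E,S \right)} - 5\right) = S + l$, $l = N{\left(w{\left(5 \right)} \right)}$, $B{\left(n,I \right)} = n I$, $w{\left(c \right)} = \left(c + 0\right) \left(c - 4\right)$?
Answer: $\frac{231}{2} \approx 115.5$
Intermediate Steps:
$w{\left(c \right)} = c \left(-4 + c\right)$
$B{\left(n,I \right)} = I n$
$l = 1$ ($l = \left(-4 + 5 \left(-4 + 5\right)\right)^{2} = \left(-4 + 5 \cdot 1\right)^{2} = \left(-4 + 5\right)^{2} = 1^{2} = 1$)
$a{\left(E,S \right)} = \frac{11}{2} + \frac{S}{2}$ ($a{\left(E,S \right)} = 5 + \frac{S + 1}{2} = 5 + \frac{1 + S}{2} = 5 + \left(\frac{1}{2} + \frac{S}{2}\right) = \frac{11}{2} + \frac{S}{2}$)
$- a{\left(-333,B{\left(-11,22 \right)} \right)} = - (\frac{11}{2} + \frac{22 \left(-11\right)}{2}) = - (\frac{11}{2} + \frac{1}{2} \left(-242\right)) = - (\frac{11}{2} - 121) = \left(-1\right) \left(- \frac{231}{2}\right) = \frac{231}{2}$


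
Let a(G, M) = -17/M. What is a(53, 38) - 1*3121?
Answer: -118615/38 ≈ -3121.4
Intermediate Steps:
a(53, 38) - 1*3121 = -17/38 - 1*3121 = -17*1/38 - 3121 = -17/38 - 3121 = -118615/38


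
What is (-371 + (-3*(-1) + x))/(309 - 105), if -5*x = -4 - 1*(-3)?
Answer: -613/340 ≈ -1.8029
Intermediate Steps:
x = 1/5 (x = -(-4 - 1*(-3))/5 = -(-4 + 3)/5 = -1/5*(-1) = 1/5 ≈ 0.20000)
(-371 + (-3*(-1) + x))/(309 - 105) = (-371 + (-3*(-1) + 1/5))/(309 - 105) = (-371 + (3 + 1/5))/204 = (-371 + 16/5)*(1/204) = -1839/5*1/204 = -613/340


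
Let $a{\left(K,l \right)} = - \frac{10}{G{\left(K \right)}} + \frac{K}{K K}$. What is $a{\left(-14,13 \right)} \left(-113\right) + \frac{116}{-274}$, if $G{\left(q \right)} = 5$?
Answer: $\frac{448137}{1918} \approx 233.65$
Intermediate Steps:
$a{\left(K,l \right)} = -2 + \frac{1}{K}$ ($a{\left(K,l \right)} = - \frac{10}{5} + \frac{K}{K K} = \left(-10\right) \frac{1}{5} + \frac{K}{K^{2}} = -2 + \frac{K}{K^{2}} = -2 + \frac{1}{K}$)
$a{\left(-14,13 \right)} \left(-113\right) + \frac{116}{-274} = \left(-2 + \frac{1}{-14}\right) \left(-113\right) + \frac{116}{-274} = \left(-2 - \frac{1}{14}\right) \left(-113\right) + 116 \left(- \frac{1}{274}\right) = \left(- \frac{29}{14}\right) \left(-113\right) - \frac{58}{137} = \frac{3277}{14} - \frac{58}{137} = \frac{448137}{1918}$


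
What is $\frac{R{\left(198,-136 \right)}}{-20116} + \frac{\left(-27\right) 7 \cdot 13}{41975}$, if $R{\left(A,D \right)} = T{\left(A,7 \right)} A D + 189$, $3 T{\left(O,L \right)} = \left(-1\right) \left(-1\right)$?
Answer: $\frac{319409313}{844369100} \approx 0.37828$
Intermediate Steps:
$T{\left(O,L \right)} = \frac{1}{3}$ ($T{\left(O,L \right)} = \frac{\left(-1\right) \left(-1\right)}{3} = \frac{1}{3} \cdot 1 = \frac{1}{3}$)
$R{\left(A,D \right)} = 189 + \frac{A D}{3}$ ($R{\left(A,D \right)} = \frac{A}{3} D + 189 = \frac{A D}{3} + 189 = 189 + \frac{A D}{3}$)
$\frac{R{\left(198,-136 \right)}}{-20116} + \frac{\left(-27\right) 7 \cdot 13}{41975} = \frac{189 + \frac{1}{3} \cdot 198 \left(-136\right)}{-20116} + \frac{\left(-27\right) 7 \cdot 13}{41975} = \left(189 - 8976\right) \left(- \frac{1}{20116}\right) + \left(-189\right) 13 \cdot \frac{1}{41975} = \left(-8787\right) \left(- \frac{1}{20116}\right) - \frac{2457}{41975} = \frac{8787}{20116} - \frac{2457}{41975} = \frac{319409313}{844369100}$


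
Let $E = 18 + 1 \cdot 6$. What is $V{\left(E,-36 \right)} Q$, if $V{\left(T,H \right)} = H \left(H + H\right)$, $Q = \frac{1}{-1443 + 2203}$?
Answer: $\frac{324}{95} \approx 3.4105$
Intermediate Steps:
$Q = \frac{1}{760} \approx 0.0013158$
$E = 24$ ($E = 18 + 6 = 24$)
$V{\left(T,H \right)} = 2 H^{2}$ ($V{\left(T,H \right)} = H 2 H = 2 H^{2}$)
$V{\left(E,-36 \right)} Q = 2 \left(-36\right)^{2} \cdot \frac{1}{760} = 2 \cdot 1296 \cdot \frac{1}{760} = 2592 \cdot \frac{1}{760} = \frac{324}{95}$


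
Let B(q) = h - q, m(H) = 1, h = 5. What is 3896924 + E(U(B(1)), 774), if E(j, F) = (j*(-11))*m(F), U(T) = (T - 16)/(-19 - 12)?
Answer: 120804512/31 ≈ 3.8969e+6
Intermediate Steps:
B(q) = 5 - q
U(T) = 16/31 - T/31 (U(T) = (-16 + T)/(-31) = (-16 + T)*(-1/31) = 16/31 - T/31)
E(j, F) = -11*j (E(j, F) = (j*(-11))*1 = -11*j*1 = -11*j)
3896924 + E(U(B(1)), 774) = 3896924 - 11*(16/31 - (5 - 1*1)/31) = 3896924 - 11*(16/31 - (5 - 1)/31) = 3896924 - 11*(16/31 - 1/31*4) = 3896924 - 11*(16/31 - 4/31) = 3896924 - 11*12/31 = 3896924 - 132/31 = 120804512/31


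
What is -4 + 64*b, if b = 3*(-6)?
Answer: -1156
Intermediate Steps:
b = -18
-4 + 64*b = -4 + 64*(-18) = -4 - 1152 = -1156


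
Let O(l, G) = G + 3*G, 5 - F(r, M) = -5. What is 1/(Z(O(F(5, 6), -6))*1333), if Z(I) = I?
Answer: -1/31992 ≈ -3.1258e-5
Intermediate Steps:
F(r, M) = 10 (F(r, M) = 5 - 1*(-5) = 5 + 5 = 10)
O(l, G) = 4*G
1/(Z(O(F(5, 6), -6))*1333) = 1/((4*(-6))*1333) = 1/(-24*1333) = 1/(-31992) = -1/31992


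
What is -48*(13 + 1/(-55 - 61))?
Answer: -18084/29 ≈ -623.59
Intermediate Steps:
-48*(13 + 1/(-55 - 61)) = -48*(13 + 1/(-116)) = -48*(13 - 1/116) = -48*1507/116 = -18084/29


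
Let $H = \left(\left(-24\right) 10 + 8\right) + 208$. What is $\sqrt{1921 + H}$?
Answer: $\sqrt{1897} \approx 43.555$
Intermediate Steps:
$H = -24$ ($H = \left(-240 + 8\right) + 208 = -232 + 208 = -24$)
$\sqrt{1921 + H} = \sqrt{1921 - 24} = \sqrt{1897}$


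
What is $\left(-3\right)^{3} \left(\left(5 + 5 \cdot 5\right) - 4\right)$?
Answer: $-702$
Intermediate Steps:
$\left(-3\right)^{3} \left(\left(5 + 5 \cdot 5\right) - 4\right) = - 27 \left(\left(5 + 25\right) - 4\right) = - 27 \left(30 - 4\right) = \left(-27\right) 26 = -702$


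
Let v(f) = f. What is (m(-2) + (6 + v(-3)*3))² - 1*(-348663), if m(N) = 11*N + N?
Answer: 349392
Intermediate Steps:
m(N) = 12*N
(m(-2) + (6 + v(-3)*3))² - 1*(-348663) = (12*(-2) + (6 - 3*3))² - 1*(-348663) = (-24 + (6 - 9))² + 348663 = (-24 - 3)² + 348663 = (-27)² + 348663 = 729 + 348663 = 349392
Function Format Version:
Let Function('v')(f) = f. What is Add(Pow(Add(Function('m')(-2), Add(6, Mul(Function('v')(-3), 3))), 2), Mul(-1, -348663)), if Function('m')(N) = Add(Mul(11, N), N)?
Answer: 349392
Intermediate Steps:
Function('m')(N) = Mul(12, N)
Add(Pow(Add(Function('m')(-2), Add(6, Mul(Function('v')(-3), 3))), 2), Mul(-1, -348663)) = Add(Pow(Add(Mul(12, -2), Add(6, Mul(-3, 3))), 2), Mul(-1, -348663)) = Add(Pow(Add(-24, Add(6, -9)), 2), 348663) = Add(Pow(Add(-24, -3), 2), 348663) = Add(Pow(-27, 2), 348663) = Add(729, 348663) = 349392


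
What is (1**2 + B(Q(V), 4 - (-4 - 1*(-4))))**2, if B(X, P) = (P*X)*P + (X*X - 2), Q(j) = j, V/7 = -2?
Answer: 841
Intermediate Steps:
V = -14 (V = 7*(-2) = -14)
B(X, P) = -2 + X**2 + X*P**2 (B(X, P) = X*P**2 + (X**2 - 2) = X*P**2 + (-2 + X**2) = -2 + X**2 + X*P**2)
(1**2 + B(Q(V), 4 - (-4 - 1*(-4))))**2 = (1**2 + (-2 + (-14)**2 - 14*(4 - (-4 - 1*(-4)))**2))**2 = (1 + (-2 + 196 - 14*(4 - (-4 + 4))**2))**2 = (1 + (-2 + 196 - 14*(4 - 1*0)**2))**2 = (1 + (-2 + 196 - 14*(4 + 0)**2))**2 = (1 + (-2 + 196 - 14*4**2))**2 = (1 + (-2 + 196 - 14*16))**2 = (1 + (-2 + 196 - 224))**2 = (1 - 30)**2 = (-29)**2 = 841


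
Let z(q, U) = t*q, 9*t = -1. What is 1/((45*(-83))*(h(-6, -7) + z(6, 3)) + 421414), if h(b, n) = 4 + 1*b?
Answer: 1/431374 ≈ 2.3182e-6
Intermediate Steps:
t = -1/9 (t = (1/9)*(-1) = -1/9 ≈ -0.11111)
z(q, U) = -q/9
h(b, n) = 4 + b
1/((45*(-83))*(h(-6, -7) + z(6, 3)) + 421414) = 1/((45*(-83))*((4 - 6) - 1/9*6) + 421414) = 1/(-3735*(-2 - 2/3) + 421414) = 1/(-3735*(-8/3) + 421414) = 1/(9960 + 421414) = 1/431374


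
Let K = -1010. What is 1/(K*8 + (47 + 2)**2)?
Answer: -1/5679 ≈ -0.00017609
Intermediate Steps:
1/(K*8 + (47 + 2)**2) = 1/(-1010*8 + (47 + 2)**2) = 1/(-8080 + 49**2) = 1/(-8080 + 2401) = 1/(-5679) = -1/5679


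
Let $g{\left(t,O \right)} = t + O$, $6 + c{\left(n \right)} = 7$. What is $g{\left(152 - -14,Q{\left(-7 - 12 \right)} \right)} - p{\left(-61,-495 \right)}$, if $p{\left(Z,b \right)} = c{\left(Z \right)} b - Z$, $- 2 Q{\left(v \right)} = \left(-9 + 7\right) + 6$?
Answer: $598$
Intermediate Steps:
$c{\left(n \right)} = 1$ ($c{\left(n \right)} = -6 + 7 = 1$)
$Q{\left(v \right)} = -2$ ($Q{\left(v \right)} = - \frac{\left(-9 + 7\right) + 6}{2} = - \frac{-2 + 6}{2} = \left(- \frac{1}{2}\right) 4 = -2$)
$p{\left(Z,b \right)} = b - Z$ ($p{\left(Z,b \right)} = 1 b - Z = b - Z$)
$g{\left(t,O \right)} = O + t$
$g{\left(152 - -14,Q{\left(-7 - 12 \right)} \right)} - p{\left(-61,-495 \right)} = \left(-2 + \left(152 - -14\right)\right) - \left(-495 - -61\right) = \left(-2 + \left(152 + 14\right)\right) - \left(-495 + 61\right) = \left(-2 + 166\right) - -434 = 164 + 434 = 598$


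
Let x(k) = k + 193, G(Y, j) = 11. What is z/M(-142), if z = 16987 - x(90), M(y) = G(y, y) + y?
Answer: -16704/131 ≈ -127.51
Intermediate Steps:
x(k) = 193 + k
M(y) = 11 + y
z = 16704 (z = 16987 - (193 + 90) = 16987 - 1*283 = 16987 - 283 = 16704)
z/M(-142) = 16704/(11 - 142) = 16704/(-131) = 16704*(-1/131) = -16704/131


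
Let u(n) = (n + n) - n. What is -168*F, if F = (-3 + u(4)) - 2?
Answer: 168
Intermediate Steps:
u(n) = n (u(n) = 2*n - n = n)
F = -1 (F = (-3 + 4) - 2 = 1 - 2 = -1)
-168*F = -168*(-1) = 168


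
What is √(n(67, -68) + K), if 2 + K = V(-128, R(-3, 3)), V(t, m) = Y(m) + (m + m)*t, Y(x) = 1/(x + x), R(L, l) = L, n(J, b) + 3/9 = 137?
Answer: 19*√10/2 ≈ 30.042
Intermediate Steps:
n(J, b) = 410/3 (n(J, b) = -⅓ + 137 = 410/3)
Y(x) = 1/(2*x)
V(t, m) = 1/(2*m) + 2*m*t (V(t, m) = 1/(2*m) + (m + m)*t = 1/(2*m) + (2*m)*t = 1/(2*m) + 2*m*t)
K = 4595/6 (K = -2 + ((½)/(-3) + 2*(-3)*(-128)) = -2 + ((½)*(-⅓) + 768) = -2 + (-⅙ + 768) = -2 + 4607/6 = 4595/6 ≈ 765.83)
√(n(67, -68) + K) = √(410/3 + 4595/6) = √(1805/2) = 19*√10/2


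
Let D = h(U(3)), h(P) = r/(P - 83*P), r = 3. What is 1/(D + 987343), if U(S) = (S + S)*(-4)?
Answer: 656/647697009 ≈ 1.0128e-6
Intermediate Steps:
U(S) = -8*S (U(S) = (2*S)*(-4) = -8*S)
h(P) = -3/(82*P) (h(P) = 3/(P - 83*P) = 3/(-82*P) = -1/(82*P)*3 = -3/(82*P))
D = 1/656 (D = -3/(82*((-8*3))) = -3/82/(-24) = -3/82*(-1/24) = 1/656 ≈ 0.0015244)
1/(D + 987343) = 1/(1/656 + 987343) = 1/(647697009/656) = 656/647697009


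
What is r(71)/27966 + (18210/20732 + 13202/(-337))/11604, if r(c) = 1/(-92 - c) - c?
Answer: -179836485904093/30797504889354024 ≈ -0.0058393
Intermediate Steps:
r(71)/27966 + (18210/20732 + 13202/(-337))/11604 = ((-1 - 1*71² - 92*71)/(92 + 71))/27966 + (18210/20732 + 13202/(-337))/11604 = ((-1 - 1*5041 - 6532)/163)*(1/27966) + (18210*(1/20732) + 13202*(-1/337))*(1/11604) = ((-1 - 5041 - 6532)/163)*(1/27966) + (9105/10366 - 13202/337)*(1/11604) = ((1/163)*(-11574))*(1/27966) - 133783547/3493342*1/11604 = -11574/163*1/27966 - 133783547/40536740568 = -1929/759743 - 133783547/40536740568 = -179836485904093/30797504889354024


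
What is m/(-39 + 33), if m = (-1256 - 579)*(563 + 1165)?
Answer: 528480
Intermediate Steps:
m = -3170880 (m = -1835*1728 = -3170880)
m/(-39 + 33) = -3170880/(-39 + 33) = -3170880/(-6) = -⅙*(-3170880) = 528480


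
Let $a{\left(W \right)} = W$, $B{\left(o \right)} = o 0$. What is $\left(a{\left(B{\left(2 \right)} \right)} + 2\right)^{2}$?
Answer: $4$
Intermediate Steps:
$B{\left(o \right)} = 0$
$\left(a{\left(B{\left(2 \right)} \right)} + 2\right)^{2} = \left(0 + 2\right)^{2} = 2^{2} = 4$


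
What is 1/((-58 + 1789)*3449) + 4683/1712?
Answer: 27958537289/10221014928 ≈ 2.7354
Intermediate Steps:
1/((-58 + 1789)*3449) + 4683/1712 = (1/3449)/1731 + 4683*(1/1712) = (1/1731)*(1/3449) + 4683/1712 = 1/5970219 + 4683/1712 = 27958537289/10221014928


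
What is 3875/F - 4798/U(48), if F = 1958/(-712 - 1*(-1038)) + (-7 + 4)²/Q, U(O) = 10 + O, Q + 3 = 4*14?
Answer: 842811379/1547266 ≈ 544.71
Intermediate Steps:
Q = 53 (Q = -3 + 4*14 = -3 + 56 = 53)
F = 53354/8639 (F = 1958/(-712 - 1*(-1038)) + (-7 + 4)²/53 = 1958/(-712 + 1038) + (-3)²*(1/53) = 1958/326 + 9*(1/53) = 1958*(1/326) + 9/53 = 979/163 + 9/53 = 53354/8639 ≈ 6.1759)
3875/F - 4798/U(48) = 3875/(53354/8639) - 4798/(10 + 48) = 3875*(8639/53354) - 4798/58 = 33476125/53354 - 4798*1/58 = 33476125/53354 - 2399/29 = 842811379/1547266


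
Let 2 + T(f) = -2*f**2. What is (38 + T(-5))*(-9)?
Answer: 126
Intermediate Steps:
T(f) = -2 - 2*f**2
(38 + T(-5))*(-9) = (38 + (-2 - 2*(-5)**2))*(-9) = (38 + (-2 - 2*25))*(-9) = (38 + (-2 - 50))*(-9) = (38 - 52)*(-9) = -14*(-9) = 126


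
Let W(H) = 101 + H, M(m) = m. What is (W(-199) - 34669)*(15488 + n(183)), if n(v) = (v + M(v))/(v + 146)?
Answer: -177169781106/329 ≈ -5.3851e+8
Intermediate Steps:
n(v) = 2*v/(146 + v) (n(v) = (v + v)/(v + 146) = (2*v)/(146 + v) = 2*v/(146 + v))
(W(-199) - 34669)*(15488 + n(183)) = ((101 - 199) - 34669)*(15488 + 2*183/(146 + 183)) = (-98 - 34669)*(15488 + 2*183/329) = -34767*(15488 + 2*183*(1/329)) = -34767*(15488 + 366/329) = -34767*5095918/329 = -177169781106/329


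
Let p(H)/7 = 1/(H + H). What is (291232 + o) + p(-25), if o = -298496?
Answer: -363207/50 ≈ -7264.1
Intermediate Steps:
p(H) = 7/(2*H) (p(H) = 7/(H + H) = 7/((2*H)) = 7*(1/(2*H)) = 7/(2*H))
(291232 + o) + p(-25) = (291232 - 298496) + (7/2)/(-25) = -7264 + (7/2)*(-1/25) = -7264 - 7/50 = -363207/50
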